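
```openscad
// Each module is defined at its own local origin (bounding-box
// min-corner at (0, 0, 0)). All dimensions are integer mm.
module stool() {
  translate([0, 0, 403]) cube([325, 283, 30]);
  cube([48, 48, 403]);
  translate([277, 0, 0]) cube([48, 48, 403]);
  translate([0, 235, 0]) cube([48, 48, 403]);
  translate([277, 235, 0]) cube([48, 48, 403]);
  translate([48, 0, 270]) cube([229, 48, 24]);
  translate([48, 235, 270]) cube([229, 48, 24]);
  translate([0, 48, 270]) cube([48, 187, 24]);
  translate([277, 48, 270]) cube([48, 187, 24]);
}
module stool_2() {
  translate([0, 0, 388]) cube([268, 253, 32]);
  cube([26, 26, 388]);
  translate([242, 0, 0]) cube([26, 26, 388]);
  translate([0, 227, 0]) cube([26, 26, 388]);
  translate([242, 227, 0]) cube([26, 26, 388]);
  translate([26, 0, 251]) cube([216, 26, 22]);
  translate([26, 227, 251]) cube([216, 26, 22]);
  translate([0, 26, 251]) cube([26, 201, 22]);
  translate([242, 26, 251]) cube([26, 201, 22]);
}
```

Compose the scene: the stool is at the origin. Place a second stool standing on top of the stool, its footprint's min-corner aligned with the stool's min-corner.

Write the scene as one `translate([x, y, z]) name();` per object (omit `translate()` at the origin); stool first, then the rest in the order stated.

stool();
translate([0, 0, 433]) stool_2();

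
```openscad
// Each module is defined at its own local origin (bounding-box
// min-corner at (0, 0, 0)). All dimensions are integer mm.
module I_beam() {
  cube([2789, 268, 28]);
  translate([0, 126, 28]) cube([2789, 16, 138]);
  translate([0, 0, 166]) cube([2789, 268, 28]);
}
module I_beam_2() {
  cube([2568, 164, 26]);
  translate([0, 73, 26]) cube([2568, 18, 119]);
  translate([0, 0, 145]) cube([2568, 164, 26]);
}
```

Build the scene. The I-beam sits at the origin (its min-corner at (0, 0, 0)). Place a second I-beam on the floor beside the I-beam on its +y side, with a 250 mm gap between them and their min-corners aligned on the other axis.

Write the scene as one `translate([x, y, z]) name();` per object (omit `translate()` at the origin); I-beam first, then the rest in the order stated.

I_beam();
translate([0, 518, 0]) I_beam_2();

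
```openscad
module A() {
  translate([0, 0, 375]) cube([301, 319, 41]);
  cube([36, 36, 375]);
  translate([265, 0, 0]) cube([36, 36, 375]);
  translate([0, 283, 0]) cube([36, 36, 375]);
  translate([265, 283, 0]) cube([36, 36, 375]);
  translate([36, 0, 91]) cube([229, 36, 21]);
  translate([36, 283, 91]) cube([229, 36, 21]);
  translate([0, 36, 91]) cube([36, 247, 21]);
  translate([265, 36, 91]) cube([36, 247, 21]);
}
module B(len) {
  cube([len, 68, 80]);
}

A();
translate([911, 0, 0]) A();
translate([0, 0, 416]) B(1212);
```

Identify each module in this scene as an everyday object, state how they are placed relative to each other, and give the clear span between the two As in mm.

A is a stool. B is a beam. A beam spans the tops of two stools. The clear span between the two stools is 610 mm.

Second stool starts at x = 911; first ends at x = 301; clear span = 911 − 301 = 610 mm.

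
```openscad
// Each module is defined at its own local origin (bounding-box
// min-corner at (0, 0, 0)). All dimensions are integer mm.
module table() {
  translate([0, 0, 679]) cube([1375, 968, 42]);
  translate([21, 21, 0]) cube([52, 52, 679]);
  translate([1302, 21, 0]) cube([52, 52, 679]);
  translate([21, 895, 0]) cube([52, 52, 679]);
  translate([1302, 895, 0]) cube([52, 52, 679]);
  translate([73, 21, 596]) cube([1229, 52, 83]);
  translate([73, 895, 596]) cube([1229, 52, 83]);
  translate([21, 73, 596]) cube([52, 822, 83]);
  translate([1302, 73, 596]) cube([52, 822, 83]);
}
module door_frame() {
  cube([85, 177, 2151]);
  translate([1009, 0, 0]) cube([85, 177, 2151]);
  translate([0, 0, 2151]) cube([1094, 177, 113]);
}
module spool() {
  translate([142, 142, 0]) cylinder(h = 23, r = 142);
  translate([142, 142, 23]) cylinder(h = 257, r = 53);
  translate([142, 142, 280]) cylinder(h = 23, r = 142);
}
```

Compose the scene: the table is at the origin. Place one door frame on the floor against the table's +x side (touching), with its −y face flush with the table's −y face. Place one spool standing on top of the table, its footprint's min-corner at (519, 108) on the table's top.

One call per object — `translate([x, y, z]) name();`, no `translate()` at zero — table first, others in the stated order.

table();
translate([1375, 0, 0]) door_frame();
translate([519, 108, 721]) spool();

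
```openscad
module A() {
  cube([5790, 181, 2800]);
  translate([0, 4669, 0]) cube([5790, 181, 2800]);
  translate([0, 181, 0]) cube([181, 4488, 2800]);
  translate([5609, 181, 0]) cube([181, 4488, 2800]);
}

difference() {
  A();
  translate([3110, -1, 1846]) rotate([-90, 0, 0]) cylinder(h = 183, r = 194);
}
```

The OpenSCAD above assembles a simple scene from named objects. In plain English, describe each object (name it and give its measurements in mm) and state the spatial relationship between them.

A is the wall frame of a small rectangular building: four walls, each 2800 mm tall and 181 mm thick, enclosing a footprint 5790 mm (x) by 4850 mm (y) outside-to-outside, with no floor or roof. The front and back walls (the −y and +y sides) span the full width; the two side walls fit between them.

The house frame has a circular hole of radius 194 mm through its front wall, centred at (x = 3110, z = 1846).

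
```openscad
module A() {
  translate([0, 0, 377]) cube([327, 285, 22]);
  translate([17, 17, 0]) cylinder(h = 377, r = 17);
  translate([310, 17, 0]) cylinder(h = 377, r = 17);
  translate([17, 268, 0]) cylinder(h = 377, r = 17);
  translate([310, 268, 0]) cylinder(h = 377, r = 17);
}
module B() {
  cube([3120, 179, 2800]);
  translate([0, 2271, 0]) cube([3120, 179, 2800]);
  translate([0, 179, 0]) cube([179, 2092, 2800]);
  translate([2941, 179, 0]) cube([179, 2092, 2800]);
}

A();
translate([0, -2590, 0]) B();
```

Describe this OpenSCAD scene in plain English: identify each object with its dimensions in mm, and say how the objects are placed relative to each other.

A is a four-legged stool. The seat is a 327×285×22 mm slab whose top surface is at z = 399 mm; four round legs, each 34 mm in diameter, run from the floor (z = 0) to the underside of the seat, each leg's axis is inset half a diameter from the nearest pair of seat edges (so the leg's bounding box is flush with the corner).

B is a box-shaped house frame (walls only): outside footprint 3120×2450 mm, wall height 2800 mm, wall thickness 179 mm. The two y-facing walls run the full x-width; the two x-facing walls fit between the inner faces of the y-facing walls.

The house frame is on the floor beside the stool on its −y side.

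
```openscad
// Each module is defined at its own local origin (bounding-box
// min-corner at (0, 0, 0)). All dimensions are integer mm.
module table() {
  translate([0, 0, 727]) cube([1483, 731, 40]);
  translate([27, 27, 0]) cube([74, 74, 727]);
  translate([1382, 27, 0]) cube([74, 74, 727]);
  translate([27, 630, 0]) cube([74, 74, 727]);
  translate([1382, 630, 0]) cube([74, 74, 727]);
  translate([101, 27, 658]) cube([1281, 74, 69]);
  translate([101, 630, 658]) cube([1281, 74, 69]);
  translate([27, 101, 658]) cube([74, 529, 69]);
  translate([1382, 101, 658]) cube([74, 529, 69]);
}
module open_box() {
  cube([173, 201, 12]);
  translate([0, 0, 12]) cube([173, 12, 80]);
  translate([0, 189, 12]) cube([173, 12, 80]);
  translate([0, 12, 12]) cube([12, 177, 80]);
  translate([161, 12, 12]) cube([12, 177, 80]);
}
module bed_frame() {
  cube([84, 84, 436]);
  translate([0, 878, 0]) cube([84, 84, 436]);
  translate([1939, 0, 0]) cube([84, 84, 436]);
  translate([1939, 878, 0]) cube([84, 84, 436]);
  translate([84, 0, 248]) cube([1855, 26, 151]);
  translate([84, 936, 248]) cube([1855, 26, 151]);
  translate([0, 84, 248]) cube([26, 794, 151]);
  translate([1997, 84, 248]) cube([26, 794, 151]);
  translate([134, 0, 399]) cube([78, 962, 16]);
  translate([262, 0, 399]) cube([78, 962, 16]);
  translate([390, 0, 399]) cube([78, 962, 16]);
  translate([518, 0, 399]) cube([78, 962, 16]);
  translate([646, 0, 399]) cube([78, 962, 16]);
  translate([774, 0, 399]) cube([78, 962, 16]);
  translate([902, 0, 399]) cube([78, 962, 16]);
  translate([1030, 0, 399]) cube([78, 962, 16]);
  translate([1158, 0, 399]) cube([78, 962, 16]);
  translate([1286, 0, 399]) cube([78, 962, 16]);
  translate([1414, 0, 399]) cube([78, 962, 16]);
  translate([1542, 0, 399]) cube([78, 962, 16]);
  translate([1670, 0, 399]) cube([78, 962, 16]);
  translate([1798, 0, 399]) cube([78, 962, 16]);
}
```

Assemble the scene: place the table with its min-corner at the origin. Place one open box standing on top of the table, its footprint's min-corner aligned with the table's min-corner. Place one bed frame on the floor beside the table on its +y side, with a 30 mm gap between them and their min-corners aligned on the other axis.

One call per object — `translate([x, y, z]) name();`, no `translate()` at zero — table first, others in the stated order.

table();
translate([0, 0, 767]) open_box();
translate([0, 761, 0]) bed_frame();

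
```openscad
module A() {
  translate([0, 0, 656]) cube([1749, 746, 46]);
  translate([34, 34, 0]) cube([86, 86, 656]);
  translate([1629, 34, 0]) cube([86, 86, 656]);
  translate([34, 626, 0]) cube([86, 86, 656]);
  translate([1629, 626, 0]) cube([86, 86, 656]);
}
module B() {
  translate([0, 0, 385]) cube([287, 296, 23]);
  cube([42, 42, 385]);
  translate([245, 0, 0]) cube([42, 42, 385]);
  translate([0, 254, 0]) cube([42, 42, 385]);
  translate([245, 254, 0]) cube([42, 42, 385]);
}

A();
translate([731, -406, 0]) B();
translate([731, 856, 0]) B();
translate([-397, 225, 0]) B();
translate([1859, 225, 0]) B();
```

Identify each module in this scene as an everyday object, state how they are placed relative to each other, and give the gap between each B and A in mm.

Each stool's nearest face is 110 mm from the table's bounding box.

A is a table. B is a stool. Four stools sit around the table at the −y, +y, −x, +x sides. The gap between each stool and the table is 110 mm.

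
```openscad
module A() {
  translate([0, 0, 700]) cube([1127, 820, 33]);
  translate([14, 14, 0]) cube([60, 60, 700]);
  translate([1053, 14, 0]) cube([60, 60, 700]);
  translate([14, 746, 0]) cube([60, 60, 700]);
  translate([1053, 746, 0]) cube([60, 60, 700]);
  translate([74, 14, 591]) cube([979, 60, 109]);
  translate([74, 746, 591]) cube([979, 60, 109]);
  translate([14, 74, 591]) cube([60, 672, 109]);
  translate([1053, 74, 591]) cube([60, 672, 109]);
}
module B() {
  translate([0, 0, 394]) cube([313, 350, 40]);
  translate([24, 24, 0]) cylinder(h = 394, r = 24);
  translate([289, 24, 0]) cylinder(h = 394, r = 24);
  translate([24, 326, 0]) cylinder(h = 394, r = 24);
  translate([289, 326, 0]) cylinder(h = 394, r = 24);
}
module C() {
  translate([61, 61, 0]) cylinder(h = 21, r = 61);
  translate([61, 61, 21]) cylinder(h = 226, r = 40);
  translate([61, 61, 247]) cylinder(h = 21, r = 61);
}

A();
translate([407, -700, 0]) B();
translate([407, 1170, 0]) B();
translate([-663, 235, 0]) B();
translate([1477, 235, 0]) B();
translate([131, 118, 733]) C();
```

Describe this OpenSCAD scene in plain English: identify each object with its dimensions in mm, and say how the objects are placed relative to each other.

A is a table with a 1127×820 mm rectangular top, 33 mm thick, top surface at z = 733 mm, supported by four 60×60 mm square legs, each inset 14 mm from the nearest pair of top edges, running from the floor. Four apron rails, 60 mm thick and 109 mm tall, run between adjacent legs with their top edges flush with the underside of the top and their outer faces flush with the legs' outer faces.

B is a four-legged stool. The seat is 313×350 mm, 40 mm thick, top at z = 434 mm. It stands on four round legs, each 48 mm in diameter, from z = 0 to the seat underside, each leg's axis is inset half a diameter from the nearest pair of seat edges (so the leg's bounding box is flush with the corner).

C is a spool: two coaxial disc flanges of radius 61 mm and thickness 21 mm, joined by a core cylinder of radius 40 mm and height 226 mm. The lower flange rests on z = 0 and the three cylinders share a vertical axis.

Four stools sit around the table at the −y, +y, −x, +x sides. The spool is on top of the table.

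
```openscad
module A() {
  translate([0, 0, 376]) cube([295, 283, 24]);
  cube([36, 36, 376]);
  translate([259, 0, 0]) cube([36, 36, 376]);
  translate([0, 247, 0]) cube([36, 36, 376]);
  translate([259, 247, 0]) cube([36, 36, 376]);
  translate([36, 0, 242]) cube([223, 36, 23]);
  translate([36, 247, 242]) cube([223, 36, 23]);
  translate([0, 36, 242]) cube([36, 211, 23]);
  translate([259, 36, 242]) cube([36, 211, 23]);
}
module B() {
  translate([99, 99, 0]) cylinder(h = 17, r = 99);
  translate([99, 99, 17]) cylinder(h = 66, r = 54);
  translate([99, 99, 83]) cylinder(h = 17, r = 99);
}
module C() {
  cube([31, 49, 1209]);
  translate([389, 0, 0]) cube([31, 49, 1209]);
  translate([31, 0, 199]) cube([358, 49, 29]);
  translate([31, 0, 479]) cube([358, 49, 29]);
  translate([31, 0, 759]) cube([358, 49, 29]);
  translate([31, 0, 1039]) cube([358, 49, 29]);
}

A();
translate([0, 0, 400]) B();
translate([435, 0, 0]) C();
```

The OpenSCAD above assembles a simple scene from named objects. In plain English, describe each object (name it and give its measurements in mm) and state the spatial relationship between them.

A is a simple wooden stool: a rectangular seat 295 mm (x) by 283 mm (y), 24 mm thick, top face at z = 400 mm, on four square legs, each 36×36 mm in cross-section. The legs rest on z = 0, each flush with a corner of the seat. Four stretchers, 36 mm wide and 23 mm tall, connect adjacent legs with their undersides at z = 242 mm, each running between the inner faces of the legs it joins and aligned with the legs' outer faces on the other axis.

B is a spool: two coaxial disc flanges of radius 99 mm and thickness 17 mm, joined by a core cylinder of radius 54 mm and height 66 mm. The lower flange rests on z = 0 and the three cylinders share a vertical axis.

C is a wooden ladder with two side rails of 31×49 mm section and 1209 mm height, set 420 mm apart overall. Between them run 4 rectangular rungs (49 mm deep, 29 mm thick), front faces flush with the rails' −y face. The bottom of the first rung is 199 mm above the floor and each subsequent rung is 280 mm higher than the one below.

The spool is on top of the stool. The ladder is on the floor beside the stool on its +x side.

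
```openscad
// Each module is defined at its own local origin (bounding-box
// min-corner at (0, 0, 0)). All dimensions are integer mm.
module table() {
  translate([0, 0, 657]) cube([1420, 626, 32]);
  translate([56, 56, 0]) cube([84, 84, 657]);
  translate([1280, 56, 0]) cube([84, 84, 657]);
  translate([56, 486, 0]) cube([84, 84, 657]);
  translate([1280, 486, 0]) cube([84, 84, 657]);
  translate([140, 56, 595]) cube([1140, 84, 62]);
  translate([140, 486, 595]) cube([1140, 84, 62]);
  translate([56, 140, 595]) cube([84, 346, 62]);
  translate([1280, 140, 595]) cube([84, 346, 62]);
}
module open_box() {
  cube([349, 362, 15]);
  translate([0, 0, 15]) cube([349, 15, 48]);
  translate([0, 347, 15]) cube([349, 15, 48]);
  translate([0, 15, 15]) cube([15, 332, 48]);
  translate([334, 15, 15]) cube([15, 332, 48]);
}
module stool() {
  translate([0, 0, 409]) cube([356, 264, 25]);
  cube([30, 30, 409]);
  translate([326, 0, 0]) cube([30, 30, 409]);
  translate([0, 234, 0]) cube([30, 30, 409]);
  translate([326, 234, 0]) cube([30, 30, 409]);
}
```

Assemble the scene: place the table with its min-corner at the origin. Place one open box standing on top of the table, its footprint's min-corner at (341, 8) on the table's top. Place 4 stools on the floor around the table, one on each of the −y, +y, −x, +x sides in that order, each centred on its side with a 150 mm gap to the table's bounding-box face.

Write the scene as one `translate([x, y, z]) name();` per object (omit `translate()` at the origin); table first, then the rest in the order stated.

table();
translate([341, 8, 689]) open_box();
translate([532, -414, 0]) stool();
translate([532, 776, 0]) stool();
translate([-506, 181, 0]) stool();
translate([1570, 181, 0]) stool();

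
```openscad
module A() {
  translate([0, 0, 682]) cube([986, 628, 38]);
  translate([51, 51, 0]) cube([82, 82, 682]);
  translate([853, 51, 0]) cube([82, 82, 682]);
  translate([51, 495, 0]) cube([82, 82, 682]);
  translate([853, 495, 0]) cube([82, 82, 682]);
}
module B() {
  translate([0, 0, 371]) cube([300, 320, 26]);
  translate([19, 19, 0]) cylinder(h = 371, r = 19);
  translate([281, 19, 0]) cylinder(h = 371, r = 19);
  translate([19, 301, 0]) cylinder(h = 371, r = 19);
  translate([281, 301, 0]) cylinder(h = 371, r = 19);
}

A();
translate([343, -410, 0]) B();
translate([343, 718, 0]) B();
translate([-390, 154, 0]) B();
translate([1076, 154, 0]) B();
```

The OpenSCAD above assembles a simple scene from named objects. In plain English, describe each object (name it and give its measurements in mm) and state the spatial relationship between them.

A is a rectangular dining table. The top is 986×628×38 mm with its upper surface at z = 720 mm. It stands on four 82×82 mm square legs, each inset 51 mm from the nearest pair of top edges, running from the floor to the underside of the top.

B is a four-legged stool. The seat is 300×320 mm, 26 mm thick, top at z = 397 mm. It stands on four round legs, each 38 mm in diameter, from z = 0 to the seat underside, each leg's axis is inset half a diameter from the nearest pair of seat edges (so the leg's bounding box is flush with the corner).

Four stools sit around the table at the −y, +y, −x, +x sides.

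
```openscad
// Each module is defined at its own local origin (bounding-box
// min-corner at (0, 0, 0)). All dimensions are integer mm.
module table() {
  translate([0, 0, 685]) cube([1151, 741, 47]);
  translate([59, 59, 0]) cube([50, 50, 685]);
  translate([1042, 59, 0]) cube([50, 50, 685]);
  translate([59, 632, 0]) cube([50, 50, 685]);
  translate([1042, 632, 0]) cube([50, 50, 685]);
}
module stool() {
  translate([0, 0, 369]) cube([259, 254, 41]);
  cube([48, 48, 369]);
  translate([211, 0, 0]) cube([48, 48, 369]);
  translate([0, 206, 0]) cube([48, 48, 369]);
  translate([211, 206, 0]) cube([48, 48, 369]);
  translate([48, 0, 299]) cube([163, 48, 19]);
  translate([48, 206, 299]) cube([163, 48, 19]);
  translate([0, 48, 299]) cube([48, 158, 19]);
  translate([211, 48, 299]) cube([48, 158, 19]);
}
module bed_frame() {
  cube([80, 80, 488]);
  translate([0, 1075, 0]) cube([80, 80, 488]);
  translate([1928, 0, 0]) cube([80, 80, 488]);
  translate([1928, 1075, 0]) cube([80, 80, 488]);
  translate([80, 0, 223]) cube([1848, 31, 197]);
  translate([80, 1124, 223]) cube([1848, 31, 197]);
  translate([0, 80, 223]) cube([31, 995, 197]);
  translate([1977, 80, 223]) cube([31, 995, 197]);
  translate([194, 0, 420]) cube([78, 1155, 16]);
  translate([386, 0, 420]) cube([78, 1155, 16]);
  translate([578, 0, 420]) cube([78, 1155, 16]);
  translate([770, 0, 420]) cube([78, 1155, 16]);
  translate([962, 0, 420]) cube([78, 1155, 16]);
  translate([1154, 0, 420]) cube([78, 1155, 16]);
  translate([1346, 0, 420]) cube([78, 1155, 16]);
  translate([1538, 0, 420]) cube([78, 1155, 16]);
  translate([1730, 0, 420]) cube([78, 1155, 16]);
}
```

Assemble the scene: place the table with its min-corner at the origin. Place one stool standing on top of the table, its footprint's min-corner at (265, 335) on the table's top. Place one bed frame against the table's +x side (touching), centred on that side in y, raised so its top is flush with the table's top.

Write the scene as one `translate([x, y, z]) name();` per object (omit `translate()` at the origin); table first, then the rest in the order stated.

table();
translate([265, 335, 732]) stool();
translate([1151, -207, 244]) bed_frame();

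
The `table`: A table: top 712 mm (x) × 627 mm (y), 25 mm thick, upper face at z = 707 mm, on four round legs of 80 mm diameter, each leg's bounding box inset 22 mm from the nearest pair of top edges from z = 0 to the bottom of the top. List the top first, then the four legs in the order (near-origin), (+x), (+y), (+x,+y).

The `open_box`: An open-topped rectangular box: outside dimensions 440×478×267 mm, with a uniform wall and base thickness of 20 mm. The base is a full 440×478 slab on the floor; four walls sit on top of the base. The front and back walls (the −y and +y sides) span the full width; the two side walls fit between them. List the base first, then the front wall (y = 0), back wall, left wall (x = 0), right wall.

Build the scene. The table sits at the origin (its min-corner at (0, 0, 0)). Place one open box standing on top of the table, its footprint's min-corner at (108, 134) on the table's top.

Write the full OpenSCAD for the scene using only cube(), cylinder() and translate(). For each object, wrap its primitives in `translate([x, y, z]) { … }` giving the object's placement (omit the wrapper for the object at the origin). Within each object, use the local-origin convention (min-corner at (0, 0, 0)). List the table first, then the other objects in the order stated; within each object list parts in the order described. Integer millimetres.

translate([0, 0, 682]) cube([712, 627, 25]);
translate([62, 62, 0]) cylinder(h = 682, r = 40);
translate([650, 62, 0]) cylinder(h = 682, r = 40);
translate([62, 565, 0]) cylinder(h = 682, r = 40);
translate([650, 565, 0]) cylinder(h = 682, r = 40);
translate([108, 134, 707]) {
  cube([440, 478, 20]);
  translate([0, 0, 20]) cube([440, 20, 247]);
  translate([0, 458, 20]) cube([440, 20, 247]);
  translate([0, 20, 20]) cube([20, 438, 247]);
  translate([420, 20, 20]) cube([20, 438, 247]);
}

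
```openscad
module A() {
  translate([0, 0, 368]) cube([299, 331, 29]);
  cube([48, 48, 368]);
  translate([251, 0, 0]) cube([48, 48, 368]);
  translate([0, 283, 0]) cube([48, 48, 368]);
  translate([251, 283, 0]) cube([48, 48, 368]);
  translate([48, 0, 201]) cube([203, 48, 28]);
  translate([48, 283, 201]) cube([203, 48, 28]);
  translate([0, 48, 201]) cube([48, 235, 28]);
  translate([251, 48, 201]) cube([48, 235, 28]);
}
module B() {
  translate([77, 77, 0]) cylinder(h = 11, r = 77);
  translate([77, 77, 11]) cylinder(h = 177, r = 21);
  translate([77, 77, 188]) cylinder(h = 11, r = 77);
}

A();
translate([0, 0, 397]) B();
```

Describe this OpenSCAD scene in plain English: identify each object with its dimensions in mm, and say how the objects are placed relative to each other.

A is a four-legged stool. The seat is a 299×331×29 mm slab whose top surface is at z = 397 mm; four square legs, each 48×48 mm in cross-section, run from the floor (z = 0) to the underside of the seat, each flush with a corner of the seat. Four stretchers, 48 mm wide and 28 mm tall, connect adjacent legs with their undersides at z = 201 mm, each running between the inner faces of the legs it joins and aligned with the legs' outer faces on the other axis.

B is a spool: two coaxial disc flanges of radius 77 mm and thickness 11 mm, joined by a core cylinder of radius 21 mm and height 177 mm. The lower flange rests on z = 0 and the three cylinders share a vertical axis.

The spool is on top of the stool.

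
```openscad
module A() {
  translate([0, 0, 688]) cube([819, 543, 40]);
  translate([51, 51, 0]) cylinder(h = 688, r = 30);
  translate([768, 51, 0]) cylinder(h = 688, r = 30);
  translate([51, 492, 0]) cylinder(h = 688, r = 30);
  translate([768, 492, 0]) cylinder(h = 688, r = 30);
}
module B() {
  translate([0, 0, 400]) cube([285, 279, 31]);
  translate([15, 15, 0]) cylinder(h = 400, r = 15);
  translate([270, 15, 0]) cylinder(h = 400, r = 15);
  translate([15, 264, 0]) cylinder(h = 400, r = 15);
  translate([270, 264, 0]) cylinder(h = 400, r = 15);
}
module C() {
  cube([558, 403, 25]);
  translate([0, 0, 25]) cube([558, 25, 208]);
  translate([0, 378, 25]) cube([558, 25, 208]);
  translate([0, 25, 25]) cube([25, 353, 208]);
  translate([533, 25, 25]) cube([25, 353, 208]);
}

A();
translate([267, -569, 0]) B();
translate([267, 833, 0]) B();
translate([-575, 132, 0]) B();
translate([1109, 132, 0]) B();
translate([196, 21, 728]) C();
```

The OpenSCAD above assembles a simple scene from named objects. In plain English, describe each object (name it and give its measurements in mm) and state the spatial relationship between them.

A is a table: top 819 mm (x) × 543 mm (y), 40 mm thick, upper face at z = 728 mm, on four round legs of 60 mm diameter, each leg's bounding box inset 21 mm from the nearest pair of top edges, running from z = 0 to the bottom of the top.

B is a four-legged stool. The seat is a 285×279×31 mm slab whose top surface is at z = 431 mm; four round legs, each 30 mm in diameter, run from the floor (z = 0) to the underside of the seat, each leg's axis is inset half a diameter from the nearest pair of seat edges (so the leg's bounding box is flush with the corner).

C is an open-topped rectangular box: outside dimensions 558×403×233 mm, with a uniform wall and base thickness of 25 mm. The base is a full 558×403 slab on the floor; four walls sit on top of the base. The front and back walls (the −y and +y sides) span the full width; the two side walls fit between them.

Four stools sit around the table at the −y, +y, −x, +x sides. The open box is on top of the table.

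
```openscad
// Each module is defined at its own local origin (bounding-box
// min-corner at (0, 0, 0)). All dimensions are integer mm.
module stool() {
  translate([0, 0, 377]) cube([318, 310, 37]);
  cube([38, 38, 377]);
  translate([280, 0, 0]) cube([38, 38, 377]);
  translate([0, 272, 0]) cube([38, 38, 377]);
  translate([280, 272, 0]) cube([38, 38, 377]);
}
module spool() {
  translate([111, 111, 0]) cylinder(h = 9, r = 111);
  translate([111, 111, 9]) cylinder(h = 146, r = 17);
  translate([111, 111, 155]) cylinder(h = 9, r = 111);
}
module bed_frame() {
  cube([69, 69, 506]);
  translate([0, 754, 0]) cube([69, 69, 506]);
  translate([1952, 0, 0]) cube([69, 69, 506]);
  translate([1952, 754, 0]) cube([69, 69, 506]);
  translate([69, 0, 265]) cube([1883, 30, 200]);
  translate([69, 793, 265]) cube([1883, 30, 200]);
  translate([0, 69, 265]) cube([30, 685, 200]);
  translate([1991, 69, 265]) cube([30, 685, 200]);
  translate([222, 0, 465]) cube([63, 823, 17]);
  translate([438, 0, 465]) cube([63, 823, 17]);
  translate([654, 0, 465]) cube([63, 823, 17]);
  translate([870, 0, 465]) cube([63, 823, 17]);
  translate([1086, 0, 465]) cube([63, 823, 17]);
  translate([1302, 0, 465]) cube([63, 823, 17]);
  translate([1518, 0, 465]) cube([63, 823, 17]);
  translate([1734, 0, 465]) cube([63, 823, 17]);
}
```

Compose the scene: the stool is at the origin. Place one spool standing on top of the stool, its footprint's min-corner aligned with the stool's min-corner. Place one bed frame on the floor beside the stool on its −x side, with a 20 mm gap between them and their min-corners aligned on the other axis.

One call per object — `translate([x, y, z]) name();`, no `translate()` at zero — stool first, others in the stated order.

stool();
translate([0, 0, 414]) spool();
translate([-2041, 0, 0]) bed_frame();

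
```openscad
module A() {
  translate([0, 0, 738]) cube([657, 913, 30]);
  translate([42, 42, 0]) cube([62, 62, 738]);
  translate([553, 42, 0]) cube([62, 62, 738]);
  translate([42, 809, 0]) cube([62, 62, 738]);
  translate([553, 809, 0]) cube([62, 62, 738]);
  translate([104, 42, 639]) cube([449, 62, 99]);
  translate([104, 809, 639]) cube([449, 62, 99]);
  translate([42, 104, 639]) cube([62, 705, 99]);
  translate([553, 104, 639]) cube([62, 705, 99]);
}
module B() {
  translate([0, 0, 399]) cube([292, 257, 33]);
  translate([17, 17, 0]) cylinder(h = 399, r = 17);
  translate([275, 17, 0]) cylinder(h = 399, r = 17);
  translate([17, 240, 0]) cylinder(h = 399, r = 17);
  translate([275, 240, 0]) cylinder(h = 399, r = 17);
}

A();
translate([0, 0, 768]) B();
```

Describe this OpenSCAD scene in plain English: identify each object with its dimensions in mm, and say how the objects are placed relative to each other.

A is a table: top 657 mm (x) × 913 mm (y), 30 mm thick, upper face at z = 768 mm, on four 62×62 mm square legs, each inset 42 mm from the nearest pair of top edges, running from z = 0 to the bottom of the top. Four apron rails, 62 mm thick and 99 mm tall, run between adjacent legs with their top edges flush with the underside of the top and their outer faces flush with the legs' outer faces.

B is a simple wooden stool: a rectangular seat 292 mm (x) by 257 mm (y), 33 mm thick, top face at z = 432 mm, on four round legs, each 34 mm in diameter. The legs rest on z = 0, each leg's axis is inset half a diameter from the nearest pair of seat edges (so the leg's bounding box is flush with the corner).

The stool is on top of the table.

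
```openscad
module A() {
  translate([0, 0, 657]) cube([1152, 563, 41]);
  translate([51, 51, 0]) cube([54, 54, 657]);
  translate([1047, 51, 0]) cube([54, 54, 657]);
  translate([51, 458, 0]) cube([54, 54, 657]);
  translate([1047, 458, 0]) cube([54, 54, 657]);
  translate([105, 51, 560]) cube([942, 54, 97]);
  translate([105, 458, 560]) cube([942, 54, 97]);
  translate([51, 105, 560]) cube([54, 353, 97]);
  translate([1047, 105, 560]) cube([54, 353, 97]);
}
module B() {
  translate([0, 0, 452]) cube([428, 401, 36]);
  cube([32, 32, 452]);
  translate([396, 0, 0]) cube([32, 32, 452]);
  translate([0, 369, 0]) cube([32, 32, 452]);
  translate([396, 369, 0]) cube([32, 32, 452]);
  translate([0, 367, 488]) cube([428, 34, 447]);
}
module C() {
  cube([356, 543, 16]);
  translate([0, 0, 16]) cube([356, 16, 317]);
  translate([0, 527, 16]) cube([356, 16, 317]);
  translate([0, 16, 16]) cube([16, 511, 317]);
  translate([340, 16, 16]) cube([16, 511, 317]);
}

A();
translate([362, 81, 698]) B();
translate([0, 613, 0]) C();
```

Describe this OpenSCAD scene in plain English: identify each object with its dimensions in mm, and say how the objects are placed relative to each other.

A is a table: top 1152 mm (x) × 563 mm (y), 41 mm thick, upper face at z = 698 mm, on four 54×54 mm square legs, each inset 51 mm from the nearest pair of top edges, running from z = 0 to the bottom of the top. Four apron rails, 54 mm thick and 97 mm tall, run between adjacent legs with their top edges flush with the underside of the top and their outer faces flush with the legs' outer faces.

B is a chair: 428×401 mm seat, 36 mm thick, top at z = 488 mm, on four 32 mm square corner legs flush with the seat edges. A 34 mm thick backrest slab spans the full seat width, extending 447 mm above the seat top, its back face flush with the seat's +y edge.

C is an open-topped rectangular box: outside dimensions 356×543×333 mm, with a uniform wall and base thickness of 16 mm. The base is a full 356×543 slab on the floor; four walls sit on top of the base. The front and back walls (the −y and +y sides) span the full width; the two side walls fit between them.

The chair is on top of the table, centred. The open box is on the floor beside the table on its +y side.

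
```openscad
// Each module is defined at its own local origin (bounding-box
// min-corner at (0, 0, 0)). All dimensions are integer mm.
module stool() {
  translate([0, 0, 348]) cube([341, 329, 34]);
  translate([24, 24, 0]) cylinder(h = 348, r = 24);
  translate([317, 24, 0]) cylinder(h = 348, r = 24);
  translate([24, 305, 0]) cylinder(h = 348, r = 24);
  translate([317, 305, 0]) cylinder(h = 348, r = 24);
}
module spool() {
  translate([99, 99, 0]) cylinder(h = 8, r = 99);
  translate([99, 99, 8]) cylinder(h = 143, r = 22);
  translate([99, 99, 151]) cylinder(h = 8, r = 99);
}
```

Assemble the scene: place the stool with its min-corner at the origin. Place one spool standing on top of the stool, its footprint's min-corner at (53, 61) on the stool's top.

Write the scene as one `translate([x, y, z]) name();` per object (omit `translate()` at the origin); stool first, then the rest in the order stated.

stool();
translate([53, 61, 382]) spool();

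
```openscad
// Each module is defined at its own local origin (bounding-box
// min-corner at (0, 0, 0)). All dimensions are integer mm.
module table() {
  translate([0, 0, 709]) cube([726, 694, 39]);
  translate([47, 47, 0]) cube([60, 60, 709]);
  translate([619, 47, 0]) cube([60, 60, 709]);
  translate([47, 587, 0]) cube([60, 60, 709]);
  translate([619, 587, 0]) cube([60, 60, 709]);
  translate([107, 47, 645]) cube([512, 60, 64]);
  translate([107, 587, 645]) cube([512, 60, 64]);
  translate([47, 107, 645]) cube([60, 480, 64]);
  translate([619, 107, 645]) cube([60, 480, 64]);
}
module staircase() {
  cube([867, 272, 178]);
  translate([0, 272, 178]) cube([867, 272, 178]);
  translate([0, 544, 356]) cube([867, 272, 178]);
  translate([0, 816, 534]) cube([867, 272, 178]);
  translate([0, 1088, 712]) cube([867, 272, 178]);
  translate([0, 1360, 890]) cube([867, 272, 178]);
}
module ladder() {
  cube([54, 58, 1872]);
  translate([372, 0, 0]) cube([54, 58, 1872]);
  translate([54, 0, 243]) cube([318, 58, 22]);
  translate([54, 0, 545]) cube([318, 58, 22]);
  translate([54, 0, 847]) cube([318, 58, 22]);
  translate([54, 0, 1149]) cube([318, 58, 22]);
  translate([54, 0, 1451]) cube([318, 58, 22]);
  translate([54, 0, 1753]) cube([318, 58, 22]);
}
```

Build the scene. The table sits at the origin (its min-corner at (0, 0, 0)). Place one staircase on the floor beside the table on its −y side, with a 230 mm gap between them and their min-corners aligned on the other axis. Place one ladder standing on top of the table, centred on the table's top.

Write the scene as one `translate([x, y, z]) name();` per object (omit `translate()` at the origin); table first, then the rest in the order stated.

table();
translate([0, -1862, 0]) staircase();
translate([150, 318, 748]) ladder();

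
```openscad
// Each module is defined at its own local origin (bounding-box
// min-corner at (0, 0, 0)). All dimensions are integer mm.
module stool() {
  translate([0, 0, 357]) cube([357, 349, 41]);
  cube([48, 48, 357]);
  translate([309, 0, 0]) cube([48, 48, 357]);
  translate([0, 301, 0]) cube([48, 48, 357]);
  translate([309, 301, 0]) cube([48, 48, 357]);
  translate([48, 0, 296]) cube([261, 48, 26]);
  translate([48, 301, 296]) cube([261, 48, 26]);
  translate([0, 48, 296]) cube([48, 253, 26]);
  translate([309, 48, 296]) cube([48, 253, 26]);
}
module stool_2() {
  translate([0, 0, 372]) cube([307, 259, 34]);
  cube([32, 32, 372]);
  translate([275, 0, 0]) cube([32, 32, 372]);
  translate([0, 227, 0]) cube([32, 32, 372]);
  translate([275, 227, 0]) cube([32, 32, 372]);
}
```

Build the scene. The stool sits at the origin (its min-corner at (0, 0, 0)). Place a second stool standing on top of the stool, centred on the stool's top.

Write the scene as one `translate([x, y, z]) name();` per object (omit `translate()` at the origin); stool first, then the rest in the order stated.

stool();
translate([25, 45, 398]) stool_2();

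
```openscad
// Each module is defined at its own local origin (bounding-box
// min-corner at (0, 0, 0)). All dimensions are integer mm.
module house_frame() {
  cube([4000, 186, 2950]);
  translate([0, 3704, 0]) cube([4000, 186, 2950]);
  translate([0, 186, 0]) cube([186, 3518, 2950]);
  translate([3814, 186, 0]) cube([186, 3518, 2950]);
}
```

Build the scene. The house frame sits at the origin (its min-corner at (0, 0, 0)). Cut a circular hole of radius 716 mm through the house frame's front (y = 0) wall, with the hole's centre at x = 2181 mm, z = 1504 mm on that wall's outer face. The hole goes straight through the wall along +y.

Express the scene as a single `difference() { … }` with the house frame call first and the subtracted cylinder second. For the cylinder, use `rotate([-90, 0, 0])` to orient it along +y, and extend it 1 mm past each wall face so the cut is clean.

difference() {
  house_frame();
  translate([2181, -1, 1504]) rotate([-90, 0, 0]) cylinder(h = 188, r = 716);
}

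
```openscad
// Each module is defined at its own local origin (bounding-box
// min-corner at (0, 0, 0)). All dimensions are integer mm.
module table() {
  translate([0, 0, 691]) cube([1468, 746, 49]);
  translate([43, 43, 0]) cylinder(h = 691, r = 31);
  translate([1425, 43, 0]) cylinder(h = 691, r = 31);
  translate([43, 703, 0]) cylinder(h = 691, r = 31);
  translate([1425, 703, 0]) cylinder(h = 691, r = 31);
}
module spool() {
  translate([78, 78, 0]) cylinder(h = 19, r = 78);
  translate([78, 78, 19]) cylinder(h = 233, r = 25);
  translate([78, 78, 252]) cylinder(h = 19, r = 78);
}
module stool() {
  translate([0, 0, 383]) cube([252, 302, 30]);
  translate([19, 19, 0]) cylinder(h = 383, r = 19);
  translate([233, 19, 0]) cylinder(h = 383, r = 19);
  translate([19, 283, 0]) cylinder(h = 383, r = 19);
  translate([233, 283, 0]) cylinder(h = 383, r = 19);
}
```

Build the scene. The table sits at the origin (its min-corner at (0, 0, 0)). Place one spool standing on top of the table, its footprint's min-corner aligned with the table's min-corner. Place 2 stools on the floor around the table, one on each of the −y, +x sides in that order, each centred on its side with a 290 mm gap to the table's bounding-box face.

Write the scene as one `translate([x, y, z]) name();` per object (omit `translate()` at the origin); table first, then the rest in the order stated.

table();
translate([0, 0, 740]) spool();
translate([608, -592, 0]) stool();
translate([1758, 222, 0]) stool();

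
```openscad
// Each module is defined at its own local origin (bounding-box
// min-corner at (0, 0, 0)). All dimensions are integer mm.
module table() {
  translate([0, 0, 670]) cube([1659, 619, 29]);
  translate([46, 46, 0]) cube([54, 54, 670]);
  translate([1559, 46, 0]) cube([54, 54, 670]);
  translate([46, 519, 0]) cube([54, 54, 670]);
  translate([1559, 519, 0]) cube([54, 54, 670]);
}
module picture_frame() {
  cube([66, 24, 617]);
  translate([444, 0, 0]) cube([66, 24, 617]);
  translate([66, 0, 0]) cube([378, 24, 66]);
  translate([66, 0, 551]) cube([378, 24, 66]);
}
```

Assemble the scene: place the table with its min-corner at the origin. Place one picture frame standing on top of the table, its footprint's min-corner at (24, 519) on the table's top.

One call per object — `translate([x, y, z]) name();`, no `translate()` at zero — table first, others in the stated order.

table();
translate([24, 519, 699]) picture_frame();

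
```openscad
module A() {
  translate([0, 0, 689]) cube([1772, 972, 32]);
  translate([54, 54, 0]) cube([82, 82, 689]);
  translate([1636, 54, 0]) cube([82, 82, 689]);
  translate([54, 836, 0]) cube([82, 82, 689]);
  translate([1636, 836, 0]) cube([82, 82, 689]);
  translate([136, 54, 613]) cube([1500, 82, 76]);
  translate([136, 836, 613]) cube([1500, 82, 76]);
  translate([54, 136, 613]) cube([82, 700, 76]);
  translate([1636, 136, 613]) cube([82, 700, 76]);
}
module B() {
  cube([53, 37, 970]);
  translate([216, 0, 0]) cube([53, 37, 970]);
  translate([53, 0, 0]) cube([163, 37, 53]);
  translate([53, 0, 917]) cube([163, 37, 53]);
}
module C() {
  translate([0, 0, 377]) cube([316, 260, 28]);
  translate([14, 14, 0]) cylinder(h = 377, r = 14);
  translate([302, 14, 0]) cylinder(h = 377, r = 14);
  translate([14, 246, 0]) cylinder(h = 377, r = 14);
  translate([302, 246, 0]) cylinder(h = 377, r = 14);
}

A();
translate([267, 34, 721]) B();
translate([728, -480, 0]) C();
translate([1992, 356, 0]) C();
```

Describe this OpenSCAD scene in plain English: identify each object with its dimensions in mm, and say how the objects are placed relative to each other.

A is a table with a 1772×972 mm rectangular top, 32 mm thick, top surface at z = 721 mm, supported by four 82×82 mm square legs, each inset 54 mm from the nearest pair of top edges, running from the floor. Four apron rails, 82 mm thick and 76 mm tall, run between adjacent legs with their top edges flush with the underside of the top and their outer faces flush with the legs' outer faces.

B is a rectangular picture frame lying in the x–z plane (depth along y). The opening is 163 mm wide (x) by 864 mm tall (z), surrounded by a border 53 mm wide on all four sides. The frame is 37 mm deep and is made of two full-height vertical stiles with two horizontal rails fitted between them.

C is a four-legged stool. The seat is 316×260 mm, 28 mm thick, top at z = 405 mm. It stands on four round legs, each 28 mm in diameter, from z = 0 to the seat underside, each leg's axis is inset half a diameter from the nearest pair of seat edges (so the leg's bounding box is flush with the corner).

The picture frame is on top of the table. Two stools sit around the table at the −y, +x sides.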